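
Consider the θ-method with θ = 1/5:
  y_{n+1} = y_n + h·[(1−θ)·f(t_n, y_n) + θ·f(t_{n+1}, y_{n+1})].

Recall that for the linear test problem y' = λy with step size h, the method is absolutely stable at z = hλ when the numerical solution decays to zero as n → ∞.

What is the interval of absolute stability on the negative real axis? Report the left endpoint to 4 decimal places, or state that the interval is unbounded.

With y'=λy (z=hλ):
  y_{n+1} = y_n + z·[4/5·y_n + 1/5·y_{n+1}] ⇒ (1 − 1/5z)y_{n+1} = (1 + 4/5z)y_n
  R(z) = (1 + 4/5z)/(1 − 1/5z).

Solve |R(x)|<1 on ℝ⁻.
x=-1.31: |R|=0.0380
R=−1: 1+4/5x = −1+1/5x ⇒ -3/5x=2 ⇒ x=2/(-3/5)=-3.3333
Confirm numerically:
  x=-3.217: |R|=0.95753 <1
  x=-2.793: |R|=0.79199 <1
  x=-2.126: |R|=0.49172 <1
  x=-3.558: |R|=1.07876 >1
  x=-3.486: |R|=1.05397 >1
So |R|<1 on (-3.3333, 0).

(-3.3333, 0).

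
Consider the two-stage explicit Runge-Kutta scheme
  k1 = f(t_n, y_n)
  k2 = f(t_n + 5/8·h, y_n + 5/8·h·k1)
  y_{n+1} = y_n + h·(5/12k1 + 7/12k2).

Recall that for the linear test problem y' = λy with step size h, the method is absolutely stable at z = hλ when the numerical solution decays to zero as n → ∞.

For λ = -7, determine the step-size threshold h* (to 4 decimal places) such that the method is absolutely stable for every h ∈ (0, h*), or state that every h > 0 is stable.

(-2.7429,0); λ=-7 ⇒ h* = (96/35)/7 = 0.3918.

Set f=λy, z=hλ:
  k1=λy_n ⇒ h·k1=z·y_n;  k2=λ(1+5/8z)y_n ⇒ h·k2=z(1+5/8z)y_n
  y_{n+1}/y_n = 1 + 5/12z + 7/12z(1+5/8z) = 1 + z + 35/96z²
  so R(z) = 1 + z + 35/96z².

Find x<0 with |R(x)|<1.
x=-0.77: |R|=0.4462
R=1: x+35/96x²=0 ⇒ x=−96/35=-2.7429; min R=1−1/(4·35/96)=0.3143>−1
Confirm numerically:
  x=-2.051: |R|=0.48266 <1
  x=-1.537: |R|=0.32428 <1
  x=-1.263: |R|=0.31857 <1
  x=-2.987: |R|=1.26587 >1
  x=-2.897: |R|=1.16281 >1
  x=-2.884: |R|=1.14841 >1
Interval (-2.7429, 0).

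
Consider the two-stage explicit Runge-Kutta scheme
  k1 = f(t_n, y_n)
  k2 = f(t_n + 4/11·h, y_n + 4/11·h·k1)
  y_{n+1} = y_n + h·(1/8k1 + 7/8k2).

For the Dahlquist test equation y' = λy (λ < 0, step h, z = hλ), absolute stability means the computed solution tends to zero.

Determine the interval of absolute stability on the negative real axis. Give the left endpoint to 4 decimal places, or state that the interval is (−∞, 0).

With y'=λy (z=hλ):
  k1=λy_n ⇒ h·k1=z·y_n;  k2=λ(1+4/11z)y_n ⇒ h·k2=z(1+4/11z)y_n
  y_{n+1}/y_n = 1 + 1/8z + 7/8z(1+4/11z) = 1 + z + 7/22z²
  so R(z) = 1 + z + 7/22z².

Need |R(x)|<1, x<0.
x=-1.68: |R|=0.2180
R=1: x+7/22x²=0 ⇒ x=−22/7=-3.1429; min R=1−1/(4·7/22)=0.2143>−1
Confirm numerically:
  x=-3.059: |R|=0.91838 <1
  x=-2.577: |R|=0.53602 <1
  x=-2.234: |R|=0.35397 <1
  x=-3.614: |R|=1.54177 >1
  x=-3.497: |R|=1.39405 >1
  x=-3.238: |R|=1.09802 >1
So |R|<1 on (-3.1429, 0).

(-3.1429, 0).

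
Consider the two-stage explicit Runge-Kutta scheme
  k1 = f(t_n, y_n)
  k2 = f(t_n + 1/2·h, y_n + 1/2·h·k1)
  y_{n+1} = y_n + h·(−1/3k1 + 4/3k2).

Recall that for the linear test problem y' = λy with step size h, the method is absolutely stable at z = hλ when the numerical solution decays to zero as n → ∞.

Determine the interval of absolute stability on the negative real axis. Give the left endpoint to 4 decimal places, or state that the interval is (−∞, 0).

With y'=λy (z=hλ):
  k1=λy_n ⇒ h·k1=z·y_n;  k2=λ(1+1/2z)y_n ⇒ h·k2=z(1+1/2z)y_n
  y_{n+1}/y_n = 1 − 1/3z + 4/3z(1+1/2z) = 1 + z + 2/3z²
  so R(z) = 1 + z + 2/3z².

Need |R(x)|<1, x<0.
x=-1.59: |R|=1.0954
R=1: x+2/3x²=0 ⇒ x=−3/2=-1.5000; min R=1−1/(4·2/3)=0.6250>−1
Confirm numerically:
  x=-1.397: |R|=0.90407 <1
  x=-1.269: |R|=0.80457 <1
  x=-1.181: |R|=0.74884 <1
  x=-2.098: |R|=1.83640 >1
  x=-1.729: |R|=1.26396 >1
So |R|<1 on (-1.5000, 0).

z∈(-1.5000,0).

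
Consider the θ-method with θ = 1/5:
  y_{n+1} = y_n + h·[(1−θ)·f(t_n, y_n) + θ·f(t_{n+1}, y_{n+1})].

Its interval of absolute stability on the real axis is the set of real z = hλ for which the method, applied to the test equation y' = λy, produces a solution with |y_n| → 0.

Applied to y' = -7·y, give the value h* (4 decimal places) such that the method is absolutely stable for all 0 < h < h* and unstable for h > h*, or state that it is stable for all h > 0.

(-3.3333,0); λ=-7 ⇒ h* = (10/3)/7 = 0.4762.

Test eqn y'=λy, z=hλ:
  y_{n+1} = y_n + z·[4/5·y_n + 1/5·y_{n+1}] ⇒ (1 − 1/5z)y_{n+1} = (1 + 4/5z)y_n
  Hence R(z) = (1 + 4/5z)/(1 − 1/5z).

Find x<0 with |R(x)|<1.
x=-1.72: |R|=0.2798
R=−1: 1+4/5x = −1+1/5x ⇒ -3/5x=2 ⇒ x=2/(-3/5)=-3.3333
Confirm numerically:
  x=-2.868: |R|=0.82257 <1
  x=-2.656: |R|=0.73459 <1
  x=-2.249: |R|=0.55125 <1
  x=-1.925: |R|=0.38989 <1
  x=-3.763: |R|=1.14710 >1
  x=-3.577: |R|=1.08523 >1
  x=-3.367: |R|=1.01207 >1
Stable set (-3.3333, 0).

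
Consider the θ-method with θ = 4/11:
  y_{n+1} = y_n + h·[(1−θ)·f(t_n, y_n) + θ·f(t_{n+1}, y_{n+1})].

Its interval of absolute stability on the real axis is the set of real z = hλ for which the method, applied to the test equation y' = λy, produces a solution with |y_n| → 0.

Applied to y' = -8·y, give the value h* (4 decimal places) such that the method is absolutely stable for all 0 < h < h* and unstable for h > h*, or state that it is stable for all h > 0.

Test eqn y'=λy, z=hλ:
  y_{n+1} = y_n + z·[7/11·y_n + 4/11·y_{n+1}] ⇒ (1 − 4/11z)y_{n+1} = (1 + 7/11z)y_n
  R(z) = (1 + 7/11z)/(1 − 4/11z).

Find x<0 with |R(x)|<1.
x=-1.1: |R|=0.2143
R=−1: 1+7/11x = −1+4/11x ⇒ -3/11x=2 ⇒ x=2/(-3/11)=-7.3333
Confirm numerically:
  x=-5.688: |R|=0.85376 <1
  x=-4.590: |R|=0.71969 <1
  x=-3.040: |R|=0.44387 <1
  x=-7.685: |R|=1.02528 >1
  x=-7.391: |R|=1.00426 >1
Interval (-7.3333, 0).

(-7.3333,0); λ=-8 ⇒ h* = (22/3)/8 = 0.9167.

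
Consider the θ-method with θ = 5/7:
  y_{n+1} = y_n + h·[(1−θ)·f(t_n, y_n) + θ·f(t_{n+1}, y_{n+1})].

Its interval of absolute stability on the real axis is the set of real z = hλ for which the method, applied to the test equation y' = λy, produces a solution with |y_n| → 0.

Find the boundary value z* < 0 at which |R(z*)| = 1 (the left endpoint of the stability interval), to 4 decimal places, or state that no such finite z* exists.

Set f=λy, z=hλ:
  y_{n+1} = y_n + z·[2/7·y_n + 5/7·y_{n+1}] ⇒ (1 − 5/7z)y_{n+1} = (1 + 2/7z)y_n
  Hence R(z) = (1 + 2/7z)/(1 − 5/7z).

Solve |R(x)|<1 on ℝ⁻.
x=-1.37: |R|=0.3076
x=-2: |R|=0.1765
x=-10: |R|=0.2281
x=-100: |R|=0.3807
θ=5/7≥1/2 ⇒ |1+2/7x|<|1−5/7x| ∀x<0 ⇒ interval (−∞,0).

unbounded; (−∞, 0).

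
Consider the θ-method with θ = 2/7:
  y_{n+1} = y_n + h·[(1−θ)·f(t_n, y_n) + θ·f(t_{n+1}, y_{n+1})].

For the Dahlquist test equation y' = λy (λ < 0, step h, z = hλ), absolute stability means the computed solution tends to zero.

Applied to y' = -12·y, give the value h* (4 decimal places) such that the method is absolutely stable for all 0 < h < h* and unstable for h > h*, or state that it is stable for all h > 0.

Set f=λy, z=hλ:
  y_{n+1} = y_n + z·[5/7·y_n + 2/7·y_{n+1}] ⇒ (1 − 2/7z)y_{n+1} = (1 + 5/7z)y_n
  so R(z) = (1 + 5/7z)/(1 − 2/7z).

Find x<0 with |R(x)|<1.
x=-0.84: |R|=0.3226
R=−1: 1+5/7x = −1+2/7x ⇒ -3/7x=2 ⇒ x=2/(-3/7)=-4.6667
Confirm numerically:
  x=-4.128: |R|=0.89407 <1
  x=-3.588: |R|=0.77173 <1
  x=-2.866: |R|=0.57571 <1
  x=-2.512: |R|=0.46241 <1
  x=-5.164: |R|=1.08610 >1
  x=-5.065: |R|=1.06976 >1
  x=-4.892: |R|=1.04028 >1
Interval (-4.6667, 0).

(-4.6667,0); λ=-12 ⇒ h* = (14/3)/12 = 0.3889.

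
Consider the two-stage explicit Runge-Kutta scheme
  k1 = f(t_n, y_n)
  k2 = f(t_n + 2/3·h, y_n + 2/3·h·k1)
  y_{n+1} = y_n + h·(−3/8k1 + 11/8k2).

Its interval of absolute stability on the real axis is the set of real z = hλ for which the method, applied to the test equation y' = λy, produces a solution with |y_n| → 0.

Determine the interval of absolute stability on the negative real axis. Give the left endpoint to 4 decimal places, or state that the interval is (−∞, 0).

(-1.0909, 0).

Test eqn y'=λy, z=hλ:
  k1=λy_n ⇒ h·k1=z·y_n;  k2=λ(1+2/3z)y_n ⇒ h·k2=z(1+2/3z)y_n
  y_{n+1}/y_n = 1 − 3/8z + 11/8z(1+2/3z) = 1 + z + 11/12z²
  so R(z) = 1 + z + 11/12z².

Find x<0 with |R(x)|<1.
x=-0.46: |R|=0.7340
R=1: x+11/12x²=0 ⇒ x=−12/11=-1.0909; min R=1−1/(4·11/12)=0.7273>−1
Confirm numerically:
  x=-0.963: |R|=0.88709 <1
  x=-0.725: |R|=0.75682 <1
  x=-0.506: |R|=0.72870 <1
  x=-0.491: |R|=0.72999 <1
  x=-1.672: |R|=1.89062 >1
  x=-1.397: |R|=1.39197 >1
  x=-1.223: |R|=1.14808 >1
Stable set (-1.0909, 0).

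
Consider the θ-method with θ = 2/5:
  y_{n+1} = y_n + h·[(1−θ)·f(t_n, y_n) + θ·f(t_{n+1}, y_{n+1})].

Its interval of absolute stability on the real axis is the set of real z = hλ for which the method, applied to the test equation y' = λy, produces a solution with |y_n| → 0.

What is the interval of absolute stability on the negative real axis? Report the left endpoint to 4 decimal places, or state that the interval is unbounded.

On y'=λy, z=hλ:
  y_{n+1} = y_n + z·[3/5·y_n + 2/5·y_{n+1}] ⇒ (1 − 2/5z)y_{n+1} = (1 + 3/5z)y_n
  so R(z) = (1 + 3/5z)/(1 − 2/5z).

Boundary: |R(x)|=1, x<0.
x=-1.23: |R|=0.1756
R=−1: 1+3/5x = −1+2/5x ⇒ -1/5x=2 ⇒ x=2/(-1/5)=-10.0000
Confirm numerically:
  x=-9.386: |R|=0.97417 <1
  x=-9.298: |R|=0.97025 <1
  x=-5.257: |R|=0.69428 <1
  x=-4.670: |R|=0.62831 <1
  x=-10.434: |R|=1.01678 >1
  x=-10.239: |R|=1.00938 >1
So |R|<1 on (-10.0000, 0).

z∈(-10.0000,0).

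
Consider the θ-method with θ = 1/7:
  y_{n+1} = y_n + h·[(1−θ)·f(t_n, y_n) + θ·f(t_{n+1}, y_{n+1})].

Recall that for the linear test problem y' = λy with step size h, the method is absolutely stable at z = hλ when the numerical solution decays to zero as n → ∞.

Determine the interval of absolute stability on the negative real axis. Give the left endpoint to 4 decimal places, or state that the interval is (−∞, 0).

(-2.8000, 0).

Set f=λy, z=hλ:
  y_{n+1} = y_n + z·[6/7·y_n + 1/7·y_{n+1}] ⇒ (1 − 1/7z)y_{n+1} = (1 + 6/7z)y_n
  so R(z) = (1 + 6/7z)/(1 − 1/7z).

Boundary: |R(x)|=1, x<0.
x=-1.72: |R|=0.3807
R=−1: 1+6/7x = −1+1/7x ⇒ -5/7x=2 ⇒ x=2/(-5/7)=-2.8000
Confirm numerically:
  x=-2.270: |R|=0.71413 <1
  x=-1.778: |R|=0.41786 <1
  x=-1.640: |R|=0.32870 <1
  x=-1.589: |R|=0.29503 <1
  x=-3.392: |R|=1.28483 >1
  x=-3.295: |R|=1.24041 >1
  x=-2.873: |R|=1.03697 >1
So |R|<1 on (-2.8000, 0).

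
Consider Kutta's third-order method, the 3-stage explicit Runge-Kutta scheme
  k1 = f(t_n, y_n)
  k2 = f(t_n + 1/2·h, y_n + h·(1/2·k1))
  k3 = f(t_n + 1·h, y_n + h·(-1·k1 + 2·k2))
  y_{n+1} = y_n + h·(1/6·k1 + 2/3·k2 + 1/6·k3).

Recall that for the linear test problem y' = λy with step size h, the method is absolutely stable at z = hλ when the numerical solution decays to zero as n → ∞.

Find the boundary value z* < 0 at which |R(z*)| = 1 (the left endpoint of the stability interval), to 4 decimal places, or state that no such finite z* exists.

left endpoint -2.5127.

Test eqn y'=λy, z=hλ:
  order 3, 3-stage ⇒ R(z)=1+z+z^2/2+z^3/6
  (e.g. R(-0.41)=0.66256, |R|=0.66256)

Solve |R(x)|<1 on ℝ⁻.
x=-0.41: |R|=0.6626
|R(-2.63)|=1.2035 |R(-2.37)|=0.7802 |R(-1.93)|=0.2657
Bisect:
  x_lo=-3.2718 |R|=2.7566  x_hi=-0.2930 |R|=0.7457
  mid=-1.78240 |R|=0.13769 →hi
  mid=-2.52709 |R|=1.02374 →lo
  mid=-2.15475 |R|=0.50067 →hi
  mid=-2.34092 |R|=0.73897 →hi
  mid=-2.43400 |R|=0.87514 →hi
  mid=-2.48055 |R|=0.94784 →hi
  mid=-2.50382 |R|=0.98538 →hi
  mid=-2.51545 |R|=1.00446 →lo
  mid=-2.50964 |R|=0.99490 →hi
  ...
  [-2.51291,-2.51273] ⇒ x*=-2.5127
Interval (-2.5127, 0).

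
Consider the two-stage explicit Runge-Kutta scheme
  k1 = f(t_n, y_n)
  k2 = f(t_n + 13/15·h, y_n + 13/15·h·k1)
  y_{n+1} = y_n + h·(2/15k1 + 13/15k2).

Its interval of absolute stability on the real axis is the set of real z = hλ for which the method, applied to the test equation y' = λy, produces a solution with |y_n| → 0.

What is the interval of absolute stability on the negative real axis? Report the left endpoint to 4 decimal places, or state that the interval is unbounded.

Set f=λy, z=hλ:
  k1=λy_n ⇒ h·k1=z·y_n;  k2=λ(1+13/15z)y_n ⇒ h·k2=z(1+13/15z)y_n
  y_{n+1}/y_n = 1 + 2/15z + 13/15z(1+13/15z) = 1 + z + 169/225z²
  ⇒ R(z) = 1 + z + 169/225z².

Boundary: |R(x)|=1, x<0.
x=-0.35: |R|=0.7420
R=1: x+169/225x²=0 ⇒ x=−225/169=-1.3314; min R=1−1/(4·169/225)=0.6672>−1
Confirm numerically:
  x=-1.211: |R|=0.89052 <1
  x=-1.142: |R|=0.83757 <1
  x=-1.014: |R|=0.75829 <1
  x=-1.596: |R|=1.31724 >1
  x=-1.533: |R|=1.23218 >1
Interval (-1.3314, 0).

(-1.3314, 0).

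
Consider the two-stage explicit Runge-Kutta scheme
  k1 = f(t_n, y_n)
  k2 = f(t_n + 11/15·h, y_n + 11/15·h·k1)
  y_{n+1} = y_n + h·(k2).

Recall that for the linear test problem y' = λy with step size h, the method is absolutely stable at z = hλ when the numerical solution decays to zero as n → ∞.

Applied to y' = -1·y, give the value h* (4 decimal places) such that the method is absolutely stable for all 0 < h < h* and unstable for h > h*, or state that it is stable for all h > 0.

(-1.3636,0); λ=-1 ⇒ h* = (15/11)/1 = 1.3636.

Set f=λy, z=hλ:
  k1=λy_n ⇒ h·k1=z·y_n;  k2=λ(1+11/15z)y_n ⇒ h·k2=z(1+11/15z)y_n
  y_{n+1}/y_n = 1 + z(1+11/15z) = 1 + z + 11/15z²
  Hence R(z) = 1 + z + 11/15z².

Solve |R(x)|<1 on ℝ⁻.
x=-0.93: |R|=0.7043
R=1: x+11/15x²=0 ⇒ x=−15/11=-1.3636; min R=1−1/(4·11/15)=0.6591>−1
Confirm numerically:
  x=-1.234: |R|=0.88269 <1
  x=-0.991: |R|=0.72919 <1
  x=-0.883: |R|=0.68877 <1
  x=-1.929: |R|=1.79976 >1
  x=-1.477: |R|=1.12279 >1
Interval (-1.3636, 0).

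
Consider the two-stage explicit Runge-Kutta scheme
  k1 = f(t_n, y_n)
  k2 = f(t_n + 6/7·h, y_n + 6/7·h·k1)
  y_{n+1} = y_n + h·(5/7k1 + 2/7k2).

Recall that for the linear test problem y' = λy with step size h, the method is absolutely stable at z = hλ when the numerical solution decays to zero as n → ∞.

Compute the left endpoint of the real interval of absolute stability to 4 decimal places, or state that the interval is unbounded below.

left endpoint -4.0833.

With y'=λy (z=hλ):
  k1=λy_n ⇒ h·k1=z·y_n;  k2=λ(1+6/7z)y_n ⇒ h·k2=z(1+6/7z)y_n
  y_{n+1}/y_n = 1 + 5/7z + 2/7z(1+6/7z) = 1 + z + 12/49z²
  ⇒ R(z) = 1 + z + 12/49z².

Boundary: |R(x)|=1, x<0.
x=-0.93: |R|=0.2818
R=1: x+12/49x²=0 ⇒ x=−49/12=-4.0833; min R=1−1/(4·12/49)=-0.0208>−1
Confirm numerically:
  x=-2.708: |R|=0.08790 <1
  x=-2.702: |R|=0.08595 <1
  x=-1.751: |R|=0.00014 <1
  x=-4.419: |R|=1.36326 >1
  x=-4.198: |R|=1.11789 >1
Stable set (-4.0833, 0).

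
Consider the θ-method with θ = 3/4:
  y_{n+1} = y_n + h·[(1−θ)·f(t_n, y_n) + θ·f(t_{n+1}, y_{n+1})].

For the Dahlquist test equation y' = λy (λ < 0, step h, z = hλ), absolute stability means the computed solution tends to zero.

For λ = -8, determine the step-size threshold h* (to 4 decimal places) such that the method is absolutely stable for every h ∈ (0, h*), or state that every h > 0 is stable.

unbounded; (−∞, 0). Any h>0 works for λ=-8.

On y'=λy, z=hλ:
  y_{n+1} = y_n + z·[1/4·y_n + 3/4·y_{n+1}] ⇒ (1 − 3/4z)y_{n+1} = (1 + 1/4z)y_n
  ⇒ R(z) = (1 + 1/4z)/(1 − 3/4z).

Need |R(x)|<1, x<0.
x=-1.4: |R|=0.3171
x=-2: |R|=0.2000
x=-10: |R|=0.1765
x=-100: |R|=0.3158
θ=3/4≥1/2 ⇒ |1+1/4x|<|1−3/4x| ∀x<0 ⇒ stable on all of ℝ⁻.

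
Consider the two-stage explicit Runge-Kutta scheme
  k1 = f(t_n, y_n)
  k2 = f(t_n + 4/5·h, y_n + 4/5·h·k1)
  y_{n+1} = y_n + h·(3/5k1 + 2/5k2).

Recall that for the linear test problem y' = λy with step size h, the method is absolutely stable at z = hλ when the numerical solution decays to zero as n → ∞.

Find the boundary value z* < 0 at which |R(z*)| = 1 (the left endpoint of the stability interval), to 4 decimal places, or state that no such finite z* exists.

Test eqn y'=λy, z=hλ:
  k1=λy_n ⇒ h·k1=z·y_n;  k2=λ(1+4/5z)y_n ⇒ h·k2=z(1+4/5z)y_n
  y_{n+1}/y_n = 1 + 3/5z + 2/5z(1+4/5z) = 1 + z + 8/25z²
  ⇒ R(z) = 1 + z + 8/25z².

Find x<0 with |R(x)|<1.
x=-1.16: |R|=0.2706
R=1: x+8/25x²=0 ⇒ x=−25/8=-3.1250; min R=1−1/(4·8/25)=0.2188>−1
Confirm numerically:
  x=-2.997: |R|=0.87724 <1
  x=-2.742: |R|=0.66394 <1
  x=-1.679: |R|=0.22309 <1
  x=-3.480: |R|=1.39533 >1
  x=-3.324: |R|=1.21167 >1
  x=-3.159: |R|=1.03437 >1
Interval (-3.1250, 0).

z* = -3.1250.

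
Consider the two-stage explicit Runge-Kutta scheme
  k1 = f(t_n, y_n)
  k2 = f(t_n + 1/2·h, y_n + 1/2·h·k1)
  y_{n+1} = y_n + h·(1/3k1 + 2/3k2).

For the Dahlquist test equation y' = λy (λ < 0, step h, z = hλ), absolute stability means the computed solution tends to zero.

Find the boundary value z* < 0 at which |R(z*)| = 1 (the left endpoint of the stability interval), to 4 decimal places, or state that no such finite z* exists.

Set f=λy, z=hλ:
  k1=λy_n ⇒ h·k1=z·y_n;  k2=λ(1+1/2z)y_n ⇒ h·k2=z(1+1/2z)y_n
  y_{n+1}/y_n = 1 + 1/3z + 2/3z(1+1/2z) = 1 + z + 1/3z²
  R(z) = 1 + z + 1/3z².

Need |R(x)|<1, x<0.
x=-0.54: |R|=0.5572
R=1: x+1/3x²=0 ⇒ x=−3=-3.0000; min R=1−1/(4·1/3)=0.2500>−1
Confirm numerically:
  x=-2.115: |R|=0.37608 <1
  x=-1.970: |R|=0.32363 <1
  x=-1.750: |R|=0.27083 <1
  x=-1.205: |R|=0.27901 <1
  x=-3.484: |R|=1.56209 >1
  x=-3.169: |R|=1.17852 >1
Interval (-3.0000, 0).

z* = -3.0000.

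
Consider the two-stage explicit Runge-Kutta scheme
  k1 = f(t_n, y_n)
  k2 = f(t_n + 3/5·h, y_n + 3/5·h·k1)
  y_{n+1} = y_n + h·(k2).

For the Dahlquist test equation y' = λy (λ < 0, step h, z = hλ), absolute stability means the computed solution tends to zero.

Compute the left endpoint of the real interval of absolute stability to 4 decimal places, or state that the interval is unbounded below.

On y'=λy, z=hλ:
  k1=λy_n ⇒ h·k1=z·y_n;  k2=λ(1+3/5z)y_n ⇒ h·k2=z(1+3/5z)y_n
  y_{n+1}/y_n = 1 + z(1+3/5z) = 1 + z + 3/5z²
  so R(z) = 1 + z + 3/5z².

Need |R(x)|<1, x<0.
x=-0.92: |R|=0.5878
R=1: x+3/5x²=0 ⇒ x=−5/3=-1.6667; min R=1−1/(4·3/5)=0.5833>−1
Confirm numerically:
  x=-1.556: |R|=0.89668 <1
  x=-1.304: |R|=0.71625 <1
  x=-1.125: |R|=0.63437 <1
  x=-2.154: |R|=1.62983 >1
  x=-1.709: |R|=1.04341 >1
So |R|<1 on (-1.6667, 0).

left endpoint -1.6667.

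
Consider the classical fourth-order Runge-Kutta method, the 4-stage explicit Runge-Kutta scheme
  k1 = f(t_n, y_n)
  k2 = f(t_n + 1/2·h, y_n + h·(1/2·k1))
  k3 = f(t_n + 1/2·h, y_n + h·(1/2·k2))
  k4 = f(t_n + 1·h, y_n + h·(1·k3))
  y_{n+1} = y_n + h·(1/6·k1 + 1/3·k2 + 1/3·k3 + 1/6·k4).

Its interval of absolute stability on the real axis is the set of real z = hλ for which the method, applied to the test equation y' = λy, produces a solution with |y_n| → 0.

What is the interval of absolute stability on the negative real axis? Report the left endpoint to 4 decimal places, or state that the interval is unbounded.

(-2.7853, 0).

On y'=λy, z=hλ:
  order 4, 4-stage ⇒ R(z)=1+z+z^2/2+z^3/6+z^4/24
  (e.g. R(-1.62)=0.27059, |R|=0.27059)

Find x<0 with |R(x)|<1.
x=-1.62: |R|=0.2706
|R(-2.57)|=0.7210 |R(-1.93)|=0.3124 |R(-1.45)|=0.2773
Bisect:
  x_lo=-3.6337 |R|=3.2361  x_hi=-0.1396 |R|=0.8697
  mid=-1.88670 |R|=0.30175 →hi
  mid=-2.76022 |R|=0.96285 →hi
  mid=-3.19698 |R|=1.82008 →lo
  mid=-2.97860 |R|=1.33277 →lo
  mid=-2.86941 |R|=1.13441 →lo
  mid=-2.81482 |R|=1.04543 →lo
  mid=-2.78752 |R|=1.00336 →lo
  mid=-2.77387 |R|=0.98291 →hi
  ...
  [-2.78539,-2.78517] ⇒ x*=-2.7853
Stable set (-2.7853, 0).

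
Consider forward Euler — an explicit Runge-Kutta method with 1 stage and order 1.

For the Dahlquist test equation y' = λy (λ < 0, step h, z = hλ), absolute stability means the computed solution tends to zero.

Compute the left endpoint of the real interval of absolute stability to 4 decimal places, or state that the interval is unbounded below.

left endpoint -2.0000.

With y'=λy (z=hλ):
  order 1, 1-stage ⇒ R(z)=1+z
  (e.g. R(-0.77)=0.23000, |R|=0.23000)

Need |R(x)|<1, x<0.
x=-0.77: |R|=0.2300
|R(-2.35)|=1.3500 |R(-2.1)|=1.1000 |R(-0.97)|=0.0300
Bisect:
  x_lo=-2.3873 |R|=1.3873  x_hi=-0.3593 |R|=0.6407
  mid=-1.37329 |R|=0.37329 →hi
  mid=-1.88030 |R|=0.88030 →hi
  mid=-2.13381 |R|=1.13381 →lo
  mid=-2.00705 |R|=1.00705 →lo
  mid=-1.94368 |R|=0.94368 →hi
  mid=-1.97537 |R|=0.97537 →hi
  mid=-1.99121 |R|=0.99121 →hi
  mid=-1.99913 |R|=0.99913 →hi
  mid=-2.00309 |R|=1.00309 →lo
  ...
  [-2.00012,-2.00000] ⇒ x*=-2.0000
Interval (-2.0000, 0).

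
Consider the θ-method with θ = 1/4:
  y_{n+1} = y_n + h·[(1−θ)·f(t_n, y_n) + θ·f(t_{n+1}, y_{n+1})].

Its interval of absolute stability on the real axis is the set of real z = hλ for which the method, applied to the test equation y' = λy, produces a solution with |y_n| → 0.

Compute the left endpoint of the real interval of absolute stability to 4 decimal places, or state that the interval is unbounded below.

With y'=λy (z=hλ):
  y_{n+1} = y_n + z·[3/4·y_n + 1/4·y_{n+1}] ⇒ (1 − 1/4z)y_{n+1} = (1 + 3/4z)y_n
  R(z) = (1 + 3/4z)/(1 − 1/4z).

Solve |R(x)|<1 on ℝ⁻.
x=-0.73: |R|=0.3827
R=−1: 1+3/4x = −1+1/4x ⇒ -1/2x=2 ⇒ x=2/(-1/2)=-4.0000
Confirm numerically:
  x=-3.641: |R|=0.90603 <1
  x=-3.159: |R|=0.76505 <1
  x=-2.977: |R|=0.70675 <1
  x=-2.025: |R|=0.34440 <1
  x=-4.506: |R|=1.11897 >1
  x=-4.086: |R|=1.02127 >1
So |R|<1 on (-4.0000, 0).

left endpoint -4.0000.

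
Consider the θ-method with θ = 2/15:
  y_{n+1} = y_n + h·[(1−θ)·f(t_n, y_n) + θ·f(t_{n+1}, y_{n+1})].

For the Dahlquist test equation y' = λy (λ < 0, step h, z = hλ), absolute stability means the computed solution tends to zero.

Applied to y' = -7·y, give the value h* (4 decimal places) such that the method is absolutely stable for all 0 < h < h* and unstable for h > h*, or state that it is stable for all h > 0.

(-2.7273,0); λ=-7 ⇒ h* = (30/11)/7 = 0.3896.

On y'=λy, z=hλ:
  y_{n+1} = y_n + z·[13/15·y_n + 2/15·y_{n+1}] ⇒ (1 − 2/15z)y_{n+1} = (1 + 13/15z)y_n
  ⇒ R(z) = (1 + 13/15z)/(1 − 2/15z).

Need |R(x)|<1, x<0.
x=-1.04: |R|=0.0867
R=−1: 1+13/15x = −1+2/15x ⇒ -11/15x=2 ⇒ x=2/(-11/15)=-2.7273
Confirm numerically:
  x=-2.420: |R|=0.82964 <1
  x=-2.059: |R|=0.61549 <1
  x=-1.225: |R|=0.05301 <1
  x=-1.196: |R|=0.03151 <1
  x=-3.016: |R|=1.15101 >1
  x=-2.819: |R|=1.04889 >1
  x=-2.756: |R|=1.01541 >1
Stable set (-2.7273, 0).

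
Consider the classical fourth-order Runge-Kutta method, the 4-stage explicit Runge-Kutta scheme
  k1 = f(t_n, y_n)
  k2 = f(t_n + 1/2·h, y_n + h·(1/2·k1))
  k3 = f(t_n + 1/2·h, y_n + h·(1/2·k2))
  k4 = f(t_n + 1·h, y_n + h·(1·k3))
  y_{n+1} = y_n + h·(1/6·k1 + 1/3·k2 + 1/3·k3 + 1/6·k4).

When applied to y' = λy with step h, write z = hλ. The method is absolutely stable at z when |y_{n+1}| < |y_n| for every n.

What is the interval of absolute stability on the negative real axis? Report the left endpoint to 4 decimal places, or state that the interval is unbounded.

On y'=λy, z=hλ:
  order 4, 4-stage ⇒ R(z)=1+z+z^2/2+z^3/6+z^4/24
  (e.g. R(-1.41)=0.28154, |R|=0.28154)

Boundary: |R(x)|=1, x<0.
x=-1.41: |R|=0.2815
|R(-2.94)|=1.2594 |R(-2.9)|=1.1872 |R(-0.96)|=0.3887
Bisect:
  x_lo=-3.6365 |R|=3.2473  x_hi=-0.1163 |R|=0.8902
  mid=-1.87641 |R|=0.29947 →hi
  mid=-2.75646 |R|=0.95740 →hi
  mid=-3.19649 |R|=1.81883 →lo
  mid=-2.97648 |R|=1.32864 →lo
  mid=-2.86647 |R|=1.12945 →lo
  mid=-2.81147 |R|=1.04018 →lo
  mid=-2.78396 |R|=0.99800 →hi
  mid=-2.79772 |R|=1.01889 →lo
  ...
  [-2.78547,-2.78525] ⇒ x*=-2.7853
Stable set (-2.7853, 0).

z∈(-2.7853,0).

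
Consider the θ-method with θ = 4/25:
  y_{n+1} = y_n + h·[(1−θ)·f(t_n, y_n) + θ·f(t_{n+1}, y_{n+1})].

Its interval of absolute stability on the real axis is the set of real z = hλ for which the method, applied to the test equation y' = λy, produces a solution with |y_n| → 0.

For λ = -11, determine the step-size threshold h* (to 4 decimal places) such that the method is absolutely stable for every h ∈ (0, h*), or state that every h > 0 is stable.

Test eqn y'=λy, z=hλ:
  y_{n+1} = y_n + z·[21/25·y_n + 4/25·y_{n+1}] ⇒ (1 − 4/25z)y_{n+1} = (1 + 21/25z)y_n
  ⇒ R(z) = (1 + 21/25z)/(1 − 4/25z).

Solve |R(x)|<1 on ℝ⁻.
x=-0.79: |R|=0.2987
R=−1: 1+21/25x = −1+4/25x ⇒ -17/25x=2 ⇒ x=2/(-17/25)=-2.9412
Confirm numerically:
  x=-2.676: |R|=0.87374 <1
  x=-2.620: |R|=0.84611 <1
  x=-2.413: |R|=0.74088 <1
  x=-2.344: |R|=0.70468 <1
  x=-3.304: |R|=1.16140 >1
  x=-3.283: |R|=1.15239 >1
Stable set (-2.9412, 0).

(-2.9412,0); λ=-11 ⇒ h* = (50/17)/11 = 0.2674.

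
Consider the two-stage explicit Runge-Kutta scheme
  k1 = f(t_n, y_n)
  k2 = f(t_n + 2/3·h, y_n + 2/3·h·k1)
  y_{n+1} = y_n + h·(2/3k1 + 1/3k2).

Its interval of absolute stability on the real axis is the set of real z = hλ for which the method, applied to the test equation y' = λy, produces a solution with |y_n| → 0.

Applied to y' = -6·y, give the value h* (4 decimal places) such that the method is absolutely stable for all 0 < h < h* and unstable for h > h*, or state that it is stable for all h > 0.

Test eqn y'=λy, z=hλ:
  k1=λy_n ⇒ h·k1=z·y_n;  k2=λ(1+2/3z)y_n ⇒ h·k2=z(1+2/3z)y_n
  y_{n+1}/y_n = 1 + 2/3z + 1/3z(1+2/3z) = 1 + z + 2/9z²
  Hence R(z) = 1 + z + 2/9z².

Need |R(x)|<1, x<0.
x=-1.47: |R|=0.0102
R=1: x+2/9x²=0 ⇒ x=−9/2=-4.5000; min R=1−1/(4·2/9)=-0.1250>−1
Confirm numerically:
  x=-2.714: |R|=0.07716 <1
  x=-2.495: |R|=0.11166 <1
  x=-2.253: |R|=0.12500 <1
  x=-5.069: |R|=1.64095 >1
  x=-4.876: |R|=1.40742 >1
  x=-4.561: |R|=1.06183 >1
Interval (-4.5000, 0).

(-4.5000,0); λ=-6 ⇒ h* = (9/2)/6 = 0.7500.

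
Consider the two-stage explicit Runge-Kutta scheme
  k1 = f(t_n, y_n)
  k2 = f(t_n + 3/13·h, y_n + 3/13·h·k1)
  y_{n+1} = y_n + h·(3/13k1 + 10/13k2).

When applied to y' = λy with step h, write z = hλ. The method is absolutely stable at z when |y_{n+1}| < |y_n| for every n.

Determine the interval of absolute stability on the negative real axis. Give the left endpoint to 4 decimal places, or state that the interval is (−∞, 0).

(-5.6333, 0).

Set f=λy, z=hλ:
  k1=λy_n ⇒ h·k1=z·y_n;  k2=λ(1+3/13z)y_n ⇒ h·k2=z(1+3/13z)y_n
  y_{n+1}/y_n = 1 + 3/13z + 10/13z(1+3/13z) = 1 + z + 30/169z²
  Hence R(z) = 1 + z + 30/169z².

Need |R(x)|<1, x<0.
x=-1.4: |R|=0.0521
R=1: x+30/169x²=0 ⇒ x=−169/30=-5.6333; min R=1−1/(4·30/169)=-0.4083>−1
Confirm numerically:
  x=-3.680: |R|=0.27602 <1
  x=-3.309: |R|=0.36531 <1
  x=-3.083: |R|=0.39574 <1
  x=-2.559: |R|=0.39655 <1
  x=-6.182: |R|=1.60210 >1
  x=-6.171: |R|=1.58898 >1
  x=-6.123: |R|=1.53223 >1
Stable set (-5.6333, 0).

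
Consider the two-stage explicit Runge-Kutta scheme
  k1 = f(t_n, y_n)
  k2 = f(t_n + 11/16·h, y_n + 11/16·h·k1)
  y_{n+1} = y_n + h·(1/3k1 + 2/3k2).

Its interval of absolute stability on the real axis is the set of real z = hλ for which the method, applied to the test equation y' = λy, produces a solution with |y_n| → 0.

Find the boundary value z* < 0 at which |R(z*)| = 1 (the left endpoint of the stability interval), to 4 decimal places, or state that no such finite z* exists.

z* = -2.1818.

Test eqn y'=λy, z=hλ:
  k1=λy_n ⇒ h·k1=z·y_n;  k2=λ(1+11/16z)y_n ⇒ h·k2=z(1+11/16z)y_n
  y_{n+1}/y_n = 1 + 1/3z + 2/3z(1+11/16z) = 1 + z + 11/24z²
  Hence R(z) = 1 + z + 11/24z².

Boundary: |R(x)|=1, x<0.
x=-0.54: |R|=0.5937
R=1: x+11/24x²=0 ⇒ x=−24/11=-2.1818; min R=1−1/(4·11/24)=0.4545>−1
Confirm numerically:
  x=-1.637: |R|=0.59123 <1
  x=-1.260: |R|=0.46765 <1
  x=-1.221: |R|=0.46230 <1
  x=-2.541: |R|=1.41831 >1
  x=-2.374: |R|=1.20911 >1
So |R|<1 on (-2.1818, 0).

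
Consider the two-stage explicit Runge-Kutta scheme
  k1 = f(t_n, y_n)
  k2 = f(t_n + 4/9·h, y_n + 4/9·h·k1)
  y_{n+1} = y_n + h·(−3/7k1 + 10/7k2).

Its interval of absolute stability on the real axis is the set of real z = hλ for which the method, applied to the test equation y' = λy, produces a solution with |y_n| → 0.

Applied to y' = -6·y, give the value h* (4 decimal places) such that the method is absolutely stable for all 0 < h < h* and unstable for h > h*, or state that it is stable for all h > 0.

(-1.5750,0); λ=-6 ⇒ h* = (63/40)/6 = 0.2625.

Test eqn y'=λy, z=hλ:
  k1=λy_n ⇒ h·k1=z·y_n;  k2=λ(1+4/9z)y_n ⇒ h·k2=z(1+4/9z)y_n
  y_{n+1}/y_n = 1 − 3/7z + 10/7z(1+4/9z) = 1 + z + 40/63z²
  R(z) = 1 + z + 40/63z².

Need |R(x)|<1, x<0.
x=-1.77: |R|=1.2191
R=1: x+40/63x²=0 ⇒ x=−63/40=-1.5750; min R=1−1/(4·40/63)=0.6062>−1
Confirm numerically:
  x=-0.955: |R|=0.62406 <1
  x=-0.884: |R|=0.61216 <1
  x=-0.849: |R|=0.60865 <1
  x=-2.068: |R|=1.64732 >1
  x=-2.001: |R|=1.54122 >1
  x=-1.932: |R|=1.43792 >1
Stable set (-1.5750, 0).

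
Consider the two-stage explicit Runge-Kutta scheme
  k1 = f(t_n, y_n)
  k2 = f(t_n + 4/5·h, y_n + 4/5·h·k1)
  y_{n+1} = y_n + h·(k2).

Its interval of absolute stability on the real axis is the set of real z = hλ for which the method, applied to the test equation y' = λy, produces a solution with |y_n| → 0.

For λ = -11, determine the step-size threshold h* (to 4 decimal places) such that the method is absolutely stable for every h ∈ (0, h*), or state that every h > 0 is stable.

Set f=λy, z=hλ:
  k1=λy_n ⇒ h·k1=z·y_n;  k2=λ(1+4/5z)y_n ⇒ h·k2=z(1+4/5z)y_n
  y_{n+1}/y_n = 1 + z(1+4/5z) = 1 + z + 4/5z²
  ⇒ R(z) = 1 + z + 4/5z².

Need |R(x)|<1, x<0.
x=-0.76: |R|=0.7021
R=1: x+4/5x²=0 ⇒ x=−5/4=-1.2500; min R=1−1/(4·4/5)=0.6875>−1
Confirm numerically:
  x=-0.769: |R|=0.70409 <1
  x=-0.758: |R|=0.70165 <1
  x=-0.722: |R|=0.69503 <1
  x=-1.809: |R|=1.80898 >1
  x=-1.615: |R|=1.47158 >1
  x=-1.571: |R|=1.40343 >1
So |R|<1 on (-1.2500, 0).

(-1.2500,0); λ=-11 ⇒ h* = (5/4)/11 = 0.1136.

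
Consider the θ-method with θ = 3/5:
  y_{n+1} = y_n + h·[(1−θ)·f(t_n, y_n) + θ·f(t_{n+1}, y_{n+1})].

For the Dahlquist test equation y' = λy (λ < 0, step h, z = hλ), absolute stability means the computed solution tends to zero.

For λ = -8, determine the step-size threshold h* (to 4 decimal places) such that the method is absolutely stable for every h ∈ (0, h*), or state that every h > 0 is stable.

interval (−∞, 0). Any h>0 works for λ=-8.

Set f=λy, z=hλ:
  y_{n+1} = y_n + z·[2/5·y_n + 3/5·y_{n+1}] ⇒ (1 − 3/5z)y_{n+1} = (1 + 2/5z)y_n
  ⇒ R(z) = (1 + 2/5z)/(1 − 3/5z).

Need |R(x)|<1, x<0.
x=-0.67: |R|=0.5221
x=-2: |R|=0.0909
x=-10: |R|=0.4286
x=-100: |R|=0.6393
θ=3/5≥1/2 ⇒ |1+2/5x|<|1−3/5x| ∀x<0 ⇒ interval (−∞,0).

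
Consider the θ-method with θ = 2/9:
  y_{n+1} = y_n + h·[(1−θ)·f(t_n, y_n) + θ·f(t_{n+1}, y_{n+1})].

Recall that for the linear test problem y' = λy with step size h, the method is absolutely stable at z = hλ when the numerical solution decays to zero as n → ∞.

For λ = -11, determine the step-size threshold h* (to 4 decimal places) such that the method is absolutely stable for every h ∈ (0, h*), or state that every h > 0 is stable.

On y'=λy, z=hλ:
  y_{n+1} = y_n + z·[7/9·y_n + 2/9·y_{n+1}] ⇒ (1 − 2/9z)y_{n+1} = (1 + 7/9z)y_n
  so R(z) = (1 + 7/9z)/(1 − 2/9z).

Boundary: |R(x)|=1, x<0.
x=-1.56: |R|=0.1584
R=−1: 1+7/9x = −1+2/9x ⇒ -5/9x=2 ⇒ x=2/(-5/9)=-3.6000
Confirm numerically:
  x=-2.857: |R|=0.74752 <1
  x=-2.677: |R|=0.67849 <1
  x=-2.466: |R|=0.59302 <1
  x=-2.224: |R|=0.48840 <1
  x=-4.139: |R|=1.15598 >1
  x=-4.049: |R|=1.13130 >1
So |R|<1 on (-3.6000, 0).

(-3.6000,0); λ=-11 ⇒ h* = (18/5)/11 = 0.3273.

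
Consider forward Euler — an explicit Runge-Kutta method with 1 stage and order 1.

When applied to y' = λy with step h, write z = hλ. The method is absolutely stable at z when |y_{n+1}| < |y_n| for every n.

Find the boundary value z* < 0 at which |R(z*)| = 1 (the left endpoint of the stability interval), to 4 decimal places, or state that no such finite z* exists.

left endpoint -2.0000.

On y'=λy, z=hλ:
  order 1, 1-stage ⇒ R(z)=1+z
  (e.g. R(-1.14)=-0.14000, |R|=0.14000)

Solve |R(x)|<1 on ℝ⁻.
x=-1.14: |R|=0.1400
|R(-1.78)|=0.7800 |R(-1.47)|=0.4700 |R(-1.4)|=0.4000
Bisect:
  x_lo=-2.8978 |R|=1.8978  x_hi=-0.0634 |R|=0.9366
  mid=-1.48060 |R|=0.48060 →hi
  mid=-2.18918 |R|=1.18918 →lo
  mid=-1.83489 |R|=0.83489 →hi
  mid=-2.01203 |R|=1.01203 →lo
  mid=-1.92346 |R|=0.92346 →hi
  mid=-1.96775 |R|=0.96775 →hi
  mid=-1.98989 |R|=0.98989 →hi
  mid=-2.00096 |R|=1.00096 →lo
  mid=-1.99542 |R|=0.99542 →hi
  mid=-1.99819 |R|=0.99819 →hi
  ...
  [-2.00010,-1.99992] ⇒ x*=-2.0000
Stable set (-2.0000, 0).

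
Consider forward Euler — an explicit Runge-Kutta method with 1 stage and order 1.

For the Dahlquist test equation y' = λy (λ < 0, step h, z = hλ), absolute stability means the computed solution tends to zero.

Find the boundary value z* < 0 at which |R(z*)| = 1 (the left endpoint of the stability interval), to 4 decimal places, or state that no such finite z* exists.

z* = -2.0000.

With y'=λy (z=hλ):
  order 1, 1-stage ⇒ R(z)=1+z
  (e.g. R(-0.61)=0.39000, |R|=0.39000)

Boundary: |R(x)|=1, x<0.
x=-0.61: |R|=0.3900
|R(-2.34)|=1.3400 |R(-1.91)|=0.9100 |R(-0.76)|=0.2400
Bisect:
  x_lo=-2.7225 |R|=1.7225  x_hi=-0.0523 |R|=0.9477
  mid=-1.38742 |R|=0.38742 →hi
  mid=-2.05496 |R|=1.05496 →lo
  mid=-1.72119 |R|=0.72119 →hi
  mid=-1.88807 |R|=0.88807 →hi
  mid=-1.97151 |R|=0.97151 →hi
  mid=-2.01323 |R|=1.01323 →lo
  mid=-1.99237 |R|=0.99237 →hi
  ...
  [-2.00003,-1.99987] ⇒ x*=-2.0000
Stable set (-2.0000, 0).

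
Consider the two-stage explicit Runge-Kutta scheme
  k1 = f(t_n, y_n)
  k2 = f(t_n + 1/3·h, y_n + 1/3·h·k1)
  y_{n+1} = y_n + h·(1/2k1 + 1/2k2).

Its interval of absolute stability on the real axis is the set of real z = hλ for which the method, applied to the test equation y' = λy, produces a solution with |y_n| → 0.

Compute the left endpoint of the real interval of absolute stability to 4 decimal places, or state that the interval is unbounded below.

Set f=λy, z=hλ:
  k1=λy_n ⇒ h·k1=z·y_n;  k2=λ(1+1/3z)y_n ⇒ h·k2=z(1+1/3z)y_n
  y_{n+1}/y_n = 1 + 1/2z + 1/2z(1+1/3z) = 1 + z + 1/6z²
  so R(z) = 1 + z + 1/6z².

Solve |R(x)|<1 on ℝ⁻.
x=-0.99: |R|=0.1734
R=1: x+1/6x²=0 ⇒ x=−6=-6.0000; min R=1−1/(4·1/6)=-0.5000>−1
Confirm numerically:
  x=-5.206: |R|=0.31107 <1
  x=-5.128: |R|=0.25473 <1
  x=-4.329: |R|=0.20563 <1
  x=-2.931: |R|=0.49921 <1
  x=-6.467: |R|=1.50335 >1
  x=-6.428: |R|=1.45853 >1
  x=-6.267: |R|=1.27888 >1
Stable set (-6.0000, 0).

z* = -6.0000.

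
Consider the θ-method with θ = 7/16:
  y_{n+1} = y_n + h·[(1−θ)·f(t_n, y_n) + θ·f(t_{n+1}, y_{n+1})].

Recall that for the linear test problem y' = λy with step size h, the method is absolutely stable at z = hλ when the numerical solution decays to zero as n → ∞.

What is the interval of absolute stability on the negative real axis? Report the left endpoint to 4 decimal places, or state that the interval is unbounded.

On y'=λy, z=hλ:
  y_{n+1} = y_n + z·[9/16·y_n + 7/16·y_{n+1}] ⇒ (1 − 7/16z)y_{n+1} = (1 + 9/16z)y_n
  ⇒ R(z) = (1 + 9/16z)/(1 − 7/16z).

Boundary: |R(x)|=1, x<0.
x=-1.15: |R|=0.2349
R=−1: 1+9/16x = −1+7/16x ⇒ -1/8x=2 ⇒ x=2/(-1/8)=-16.0000
Confirm numerically:
  x=-13.102: |R|=0.94619 <1
  x=-12.896: |R|=0.94158 <1
  x=-10.519: |R|=0.87770 <1
  x=-8.095: |R|=0.78243 <1
  x=-16.142: |R|=1.00220 >1
  x=-16.057: |R|=1.00089 >1
So |R|<1 on (-16.0000, 0).

z∈(-16.0000,0).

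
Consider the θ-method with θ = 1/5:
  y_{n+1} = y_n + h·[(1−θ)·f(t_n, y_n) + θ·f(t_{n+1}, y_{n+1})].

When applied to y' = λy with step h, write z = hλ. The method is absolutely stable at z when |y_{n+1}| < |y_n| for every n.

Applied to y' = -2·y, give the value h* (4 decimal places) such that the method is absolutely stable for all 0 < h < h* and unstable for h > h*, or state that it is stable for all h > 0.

(-3.3333,0); λ=-2 ⇒ h* = (10/3)/2 = 1.6667.

On y'=λy, z=hλ:
  y_{n+1} = y_n + z·[4/5·y_n + 1/5·y_{n+1}] ⇒ (1 − 1/5z)y_{n+1} = (1 + 4/5z)y_n
  Hence R(z) = (1 + 4/5z)/(1 − 1/5z).

Need |R(x)|<1, x<0.
x=-1.01: |R|=0.1597
R=−1: 1+4/5x = −1+1/5x ⇒ -3/5x=2 ⇒ x=2/(-3/5)=-3.3333
Confirm numerically:
  x=-2.741: |R|=0.77044 <1
  x=-2.516: |R|=0.67376 <1
  x=-1.477: |R|=0.14019 <1
  x=-3.624: |R|=1.10111 >1
  x=-3.400: |R|=1.02381 >1
Stable set (-3.3333, 0).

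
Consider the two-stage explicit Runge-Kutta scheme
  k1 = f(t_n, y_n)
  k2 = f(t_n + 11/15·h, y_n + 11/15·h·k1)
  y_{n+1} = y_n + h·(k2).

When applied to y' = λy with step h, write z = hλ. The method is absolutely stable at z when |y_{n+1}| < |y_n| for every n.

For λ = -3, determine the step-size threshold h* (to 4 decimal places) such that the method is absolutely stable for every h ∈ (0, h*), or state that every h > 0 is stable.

Set f=λy, z=hλ:
  k1=λy_n ⇒ h·k1=z·y_n;  k2=λ(1+11/15z)y_n ⇒ h·k2=z(1+11/15z)y_n
  y_{n+1}/y_n = 1 + z(1+11/15z) = 1 + z + 11/15z²
  R(z) = 1 + z + 11/15z².

Solve |R(x)|<1 on ℝ⁻.
x=-1.5: |R|=1.1500
R=1: x+11/15x²=0 ⇒ x=−15/11=-1.3636; min R=1−1/(4·11/15)=0.6591>−1
Confirm numerically:
  x=-1.281: |R|=0.92237 <1
  x=-1.120: |R|=0.79989 <1
  x=-0.885: |R|=0.68936 <1
  x=-1.919: |R|=1.78154 >1
  x=-1.859: |R|=1.67531 >1
  x=-1.785: |R|=1.55156 >1
Stable set (-1.3636, 0).

(-1.3636,0); λ=-3 ⇒ h* = (15/11)/3 = 0.4545.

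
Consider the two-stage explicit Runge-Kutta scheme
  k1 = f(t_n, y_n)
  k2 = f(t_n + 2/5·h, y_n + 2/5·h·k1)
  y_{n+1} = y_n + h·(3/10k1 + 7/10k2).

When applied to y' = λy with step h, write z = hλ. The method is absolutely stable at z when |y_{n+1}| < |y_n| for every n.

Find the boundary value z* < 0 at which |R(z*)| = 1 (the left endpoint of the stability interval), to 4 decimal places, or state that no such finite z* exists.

left endpoint -3.5714.

Set f=λy, z=hλ:
  k1=λy_n ⇒ h·k1=z·y_n;  k2=λ(1+2/5z)y_n ⇒ h·k2=z(1+2/5z)y_n
  y_{n+1}/y_n = 1 + 3/10z + 7/10z(1+2/5z) = 1 + z + 7/25z²
  so R(z) = 1 + z + 7/25z².

Find x<0 with |R(x)|<1.
x=-1.51: |R|=0.1284
R=1: x+7/25x²=0 ⇒ x=−25/7=-3.5714; min R=1−1/(4·7/25)=0.1071>−1
Confirm numerically:
  x=-3.116: |R|=0.60265 <1
  x=-1.909: |R|=0.11140 <1
  x=-1.508: |R|=0.12874 <1
  x=-1.459: |R|=0.13703 <1
  x=-4.142: |R|=1.66173 >1
  x=-4.049: |R|=1.54143 >1
Interval (-3.5714, 0).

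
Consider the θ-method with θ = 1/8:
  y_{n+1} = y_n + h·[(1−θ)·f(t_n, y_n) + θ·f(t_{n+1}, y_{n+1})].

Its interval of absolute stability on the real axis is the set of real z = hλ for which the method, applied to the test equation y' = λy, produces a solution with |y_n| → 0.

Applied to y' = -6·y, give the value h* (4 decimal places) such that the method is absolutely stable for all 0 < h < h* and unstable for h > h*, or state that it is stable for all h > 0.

On y'=λy, z=hλ:
  y_{n+1} = y_n + z·[7/8·y_n + 1/8·y_{n+1}] ⇒ (1 − 1/8z)y_{n+1} = (1 + 7/8z)y_n
  Hence R(z) = (1 + 7/8z)/(1 − 1/8z).

Solve |R(x)|<1 on ℝ⁻.
x=-1.28: |R|=0.1034
R=−1: 1+7/8x = −1+1/8x ⇒ -3/4x=2 ⇒ x=2/(-3/4)=-2.6667
Confirm numerically:
  x=-2.388: |R|=0.83905 <1
  x=-2.257: |R|=0.76036 <1
  x=-2.247: |R|=0.75427 <1
  x=-1.588: |R|=0.32499 <1
  x=-3.116: |R|=1.24253 >1
  x=-3.027: |R|=1.19606 >1
Stable set (-2.6667, 0).

(-2.6667,0); λ=-6 ⇒ h* = (8/3)/6 = 0.4444.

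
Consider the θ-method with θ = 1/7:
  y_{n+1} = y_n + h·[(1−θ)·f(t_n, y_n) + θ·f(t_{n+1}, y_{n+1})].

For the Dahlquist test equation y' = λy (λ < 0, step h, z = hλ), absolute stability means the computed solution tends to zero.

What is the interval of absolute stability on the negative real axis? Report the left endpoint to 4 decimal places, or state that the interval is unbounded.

Set f=λy, z=hλ:
  y_{n+1} = y_n + z·[6/7·y_n + 1/7·y_{n+1}] ⇒ (1 − 1/7z)y_{n+1} = (1 + 6/7z)y_n
  Hence R(z) = (1 + 6/7z)/(1 − 1/7z).

Solve |R(x)|<1 on ℝ⁻.
x=-0.5: |R|=0.5333
R=−1: 1+6/7x = −1+1/7x ⇒ -5/7x=2 ⇒ x=2/(-5/7)=-2.8000
Confirm numerically:
  x=-2.155: |R|=0.64773 <1
  x=-2.009: |R|=0.56099 <1
  x=-1.152: |R|=0.01079 <1
  x=-3.334: |R|=1.25837 >1
  x=-3.154: |R|=1.17432 >1
  x=-2.821: |R|=1.01069 >1
Stable set (-2.8000, 0).

(-2.8000, 0).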